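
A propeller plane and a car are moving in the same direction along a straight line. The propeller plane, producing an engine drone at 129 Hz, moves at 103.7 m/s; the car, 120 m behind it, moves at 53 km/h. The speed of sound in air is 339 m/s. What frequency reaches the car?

53 km/h = 14.72 m/s.
The car is behind, so the propeller plane is moving away from it while the car is moving toward the propeller plane.
General Doppler shift: f' = f · (v + v_o)/(v + v_s).
f' = 129 × (339 + 14.72)/(339 + 103.7) = 129 × 353.72/442.7 ≈ 103 Hz.

103 Hz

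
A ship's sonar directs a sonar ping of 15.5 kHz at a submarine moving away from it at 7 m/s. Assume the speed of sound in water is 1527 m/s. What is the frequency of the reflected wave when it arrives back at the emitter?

15.36 kHz

At the submarine (a moving observer), f₁ = f₀ · (v − u)/v = 15.5 × 1520/1527 ≈ 15.43 kHz.
On reflection it acts as a source moving away from the stationary detector: f₂ = f₁ · v/(v + u) = 15.43 × 1527/1534 ≈ 15.36 kHz.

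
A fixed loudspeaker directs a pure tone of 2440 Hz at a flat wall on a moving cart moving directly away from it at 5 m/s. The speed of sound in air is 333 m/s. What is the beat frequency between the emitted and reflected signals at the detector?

72 Hz

At the flat wall on a moving cart (a moving observer), f₁ = f₀ · (v − u)/v = 2440 × 328/333 ≈ 2403.4 Hz.
On reflection it acts as a source moving away from the stationary detector: f₂ = f₁ · v/(v + u) = 2403.4 × 333/338 ≈ 2367.8 Hz.
Equivalently f₂ = f₀ · (v − u)/(v + u).
Beat frequency: |f₂ − f₀| = 2u·f₀/(v + u) = 2 × 5 × 2440/338 ≈ 72 Hz.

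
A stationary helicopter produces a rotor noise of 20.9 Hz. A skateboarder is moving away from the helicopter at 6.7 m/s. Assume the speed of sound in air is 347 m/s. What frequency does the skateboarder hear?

Moving observer, stationary source: f' = f · (v − v_o)/v.
f' = 20.9 × (347 − 6.7)/347 = 20.9 × 340.3/347 ≈ 20.5 Hz.

20.5 Hz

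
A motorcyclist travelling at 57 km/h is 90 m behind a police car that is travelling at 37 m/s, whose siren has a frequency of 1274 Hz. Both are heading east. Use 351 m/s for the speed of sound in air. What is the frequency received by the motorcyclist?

57 km/h = 15.83 m/s.
The motorcyclist is behind, so the police car is moving away from it while the motorcyclist is moving toward the police car.
With source receding and observer approaching, f' = f · (v + v_o)/(v + v_s).
f' = 1274 × (351 + 15.83)/(351 + 37) = 1274 × 366.83/388 ≈ 1204 Hz.

1204 Hz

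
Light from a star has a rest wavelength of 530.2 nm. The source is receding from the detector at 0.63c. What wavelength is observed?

Relativistic Doppler for wavelength: λ' = λ₀ · √((1 + β)/(1 − β)).
λ' = 530.2 × √(1.6300/0.3700) = 530.2 × 2.09891 ≈ 1112.8 nm.

1112.8 nm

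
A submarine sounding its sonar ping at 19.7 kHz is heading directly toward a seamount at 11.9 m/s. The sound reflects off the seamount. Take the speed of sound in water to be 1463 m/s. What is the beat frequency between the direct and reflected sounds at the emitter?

323 Hz

The seamount receives the sound from a moving source: f₁ = f₀ · v/(v − v_e) = 19.7 × 1463/1451.1 ≈ 19.862 kHz.
On the return leg the submarine is a moving observer: f₂ = f₁ · (v + v_e)/v = 19.862 × 1474.9/1463 ≈ 20.023 kHz.
Beat against the emitted tone (with f₀ = 19700 Hz): |f₂ − f₀| = 2v_e·f₀/(v − v_e) = 2 × 11.9 × 19700/1451.1 ≈ 323 Hz.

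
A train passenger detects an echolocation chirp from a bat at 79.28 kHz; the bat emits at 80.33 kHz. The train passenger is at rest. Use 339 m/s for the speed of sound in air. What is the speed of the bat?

f' < f, so the bat is receding.
f' = f · v/(v + v_s) ⇒ v_s = v · |1 − f/f'|.
v_s = 339 × |1 − 80.33/79.28| = 339 × 0.01324 ≈ 4.5 m/s.

4.5 m/s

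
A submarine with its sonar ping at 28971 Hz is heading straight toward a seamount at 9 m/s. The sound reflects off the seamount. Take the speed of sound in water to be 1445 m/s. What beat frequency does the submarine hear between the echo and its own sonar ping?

The seamount receives the sound from a moving source: f₁ = f₀ · v/(v − v_e) = 28971 × 1445/1436 ≈ 29153 Hz.
On the return leg the submarine is a moving observer: f₂ = f₁ · (v + v_e)/v = 29153 × 1454/1445 ≈ 29334 Hz.
Equivalently f₂ = f₀ · (v + v_e)/(v − v_e).
Beat against the emitted tone: |f₂ − f₀| = 2v_e·f₀/(v − v_e) = 2 × 9 × 28971/1436 ≈ 363 Hz.

363 Hz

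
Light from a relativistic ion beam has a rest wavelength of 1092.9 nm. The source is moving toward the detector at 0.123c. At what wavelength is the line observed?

965.8 nm

Relativistic Doppler for wavelength: λ' = λ₀ · √((1 − β)/(1 + β)).
λ' = 1092.9 × √(0.8770/1.1230) = 1092.9 × 0.88371 ≈ 965.8 nm.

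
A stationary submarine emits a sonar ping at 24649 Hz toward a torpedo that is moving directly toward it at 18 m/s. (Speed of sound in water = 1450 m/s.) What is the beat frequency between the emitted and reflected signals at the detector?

620 Hz

The torpedo first receives the wave as a moving observer: f₁ = f₀ · (v + u)/v = 24649 × (1450 + 18)/1450 ≈ 24955 Hz.
The reflection then acts as a moving source: f₂ = f₁ · v/(v − u) ≈ 25269 Hz.
Beat frequency: |f₂ − f₀| = 2u·f₀/(v − u) = 2 × 18 × 24649/1432 ≈ 620 Hz.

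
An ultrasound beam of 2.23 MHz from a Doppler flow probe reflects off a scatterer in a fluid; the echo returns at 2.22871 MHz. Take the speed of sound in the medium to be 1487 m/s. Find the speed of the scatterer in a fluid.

0.43 m/s

Double Doppler shift off a moving reflector: f₂ = f₀ · (v + u)/(v − u) (u > 0 toward emitter).
Rearranging, u = v · (f₂ − f₀)/(f₂ + f₀) = 1487 × -0.00129/4.45871 ≈ -0.43 m/s.
So the scatterer in a fluid is moving at 0.43 m/s away from the emitter.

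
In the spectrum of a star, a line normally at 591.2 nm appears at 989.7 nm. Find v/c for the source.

λ'/λ₀ = 1.6741 > 1 (redshift), so the source is receding.
λ'/λ₀ = √((1 + β)/(1 − β)) for a receding source ⇒ β = (r² − 1)/(r² + 1) with r = λ'/λ₀.
β = (2.8025 − 1)/(2.8025 + 1) ≈ 0.474.

0.474c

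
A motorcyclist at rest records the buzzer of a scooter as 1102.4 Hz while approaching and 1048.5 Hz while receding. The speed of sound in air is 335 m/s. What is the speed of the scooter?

8.4 m/s

f₁/f₂ = (v + v_s)/(v − v_s), so v_s = v · (f₁ − f₂)/(f₁ + f₂).
v_s = 335 × (1102.4 − 1048.5)/(1102.4 + 1048.5) = 335 × 53.9/2150.9 ≈ 8.4 m/s.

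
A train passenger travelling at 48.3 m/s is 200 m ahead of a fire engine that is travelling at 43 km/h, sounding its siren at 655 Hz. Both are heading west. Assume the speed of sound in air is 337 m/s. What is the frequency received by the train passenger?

43 km/h = 11.94 m/s.
The train passenger is ahead, so the fire engine is moving toward it while the train passenger is moving away from the fire engine.
With source approaching and observer receding, f' = f · (v − v_o)/(v − v_s).
f' = 655 × (337 − 48.3)/(337 − 11.94) = 655 × 288.7/325.06 ≈ 582 Hz.

582 Hz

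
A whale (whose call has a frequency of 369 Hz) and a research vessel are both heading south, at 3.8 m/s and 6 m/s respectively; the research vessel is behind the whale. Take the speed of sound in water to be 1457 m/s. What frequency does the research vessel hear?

The research vessel is behind, so the whale is moving away from it while the research vessel is moving toward the whale.
Both move, so f' = f · (v + v_o)/(v + v_s).
f' = 369 × (1457 + 6)/(1457 + 3.8) = 369 × 1463/1460.8 ≈ 370 Hz.

370 Hz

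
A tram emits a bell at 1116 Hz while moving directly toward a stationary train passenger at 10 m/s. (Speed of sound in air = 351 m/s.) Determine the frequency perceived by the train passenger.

With the source moving toward a stationary observer, f' = f · v/(v − v_s).
f' = 1116 × 351/(351 − 10) = 1116 × 351/341 ≈ 1149 Hz.

1149 Hz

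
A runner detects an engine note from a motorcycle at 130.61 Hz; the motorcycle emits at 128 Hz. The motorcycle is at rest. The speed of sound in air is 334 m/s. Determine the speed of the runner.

f' > f, so the runner is approaching.
f' = f · (v + v_o)/v ⇒ v_o = v · |f'/f − 1|.
v_o = 334 × |130.61/128 − 1| = 334 × 0.02039 ≈ 6.8 m/s.

6.8 m/s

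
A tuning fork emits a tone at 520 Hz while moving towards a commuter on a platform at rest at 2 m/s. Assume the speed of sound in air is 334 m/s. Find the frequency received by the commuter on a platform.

523 Hz

With the source moving toward a stationary observer, f' = f · v/(v − v_s).
f' = 520 × 334/(334 − 2) = 520 × 334/332 ≈ 523 Hz.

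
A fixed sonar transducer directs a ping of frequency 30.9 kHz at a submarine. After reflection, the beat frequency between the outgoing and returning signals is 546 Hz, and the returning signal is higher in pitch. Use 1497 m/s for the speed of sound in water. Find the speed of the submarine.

13.1 m/s

Double Doppler shift off a moving reflector: f₂ = f₀ · (v + u)/(v − u) (u > 0 toward emitter).
Returning signal is higher, so f₂ = f₀ + Δf = 30900 + 546 = 31446 Hz.
Rearranging, u = v · (f₂ − f₀)/(f₂ + f₀) = 1497 × 546/62346 ≈ 13.1 m/s.
So the submarine is moving at 13.1 m/s toward the emitter.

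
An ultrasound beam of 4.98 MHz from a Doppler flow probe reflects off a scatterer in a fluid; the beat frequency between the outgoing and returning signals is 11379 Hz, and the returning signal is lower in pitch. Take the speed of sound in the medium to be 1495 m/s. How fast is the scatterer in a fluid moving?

1.71 m/s

Double Doppler shift off a moving reflector: f₂ = f₀ · (v + u)/(v − u) (u > 0 toward emitter).
Returning signal is lower, so f₂ = f₀ − Δf = 4980000 − 11379 = 4968621 Hz.
Rearranging, u = v · (f₂ − f₀)/(f₂ + f₀) = 1495 × -11379/9948621 ≈ -1.71 m/s.
So the scatterer in a fluid is moving at 1.71 m/s away from the emitter.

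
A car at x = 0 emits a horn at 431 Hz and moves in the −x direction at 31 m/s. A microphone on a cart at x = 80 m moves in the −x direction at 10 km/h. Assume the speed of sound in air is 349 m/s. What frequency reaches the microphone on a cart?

399 Hz

10 km/h = 2.778 m/s.
The observer lies on the +x side, so the source is heading away from the observer and the observer is heading toward the source.
Both move, so f' = f · (v + v_o)/(v + v_s).
f' = 431 × (349 + 2.778)/(349 + 31) = 431 × 351.78/380 ≈ 399 Hz.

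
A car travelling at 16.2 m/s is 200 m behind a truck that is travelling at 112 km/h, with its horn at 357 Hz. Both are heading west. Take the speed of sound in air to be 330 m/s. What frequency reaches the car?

342 Hz

112 km/h = 31.11 m/s.
The car is behind, so the truck is moving away from it while the car is moving toward the truck.
Both move, so f' = f · (v + v_o)/(v + v_s).
f' = 357 × (330 + 16.2)/(330 + 31.11) = 357 × 346.2/361.11 ≈ 342 Hz.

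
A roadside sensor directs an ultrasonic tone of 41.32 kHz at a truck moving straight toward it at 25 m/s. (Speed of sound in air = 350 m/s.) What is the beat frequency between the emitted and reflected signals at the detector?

6357 Hz

The truck first receives the wave as a moving observer: f₁ = f₀ · (v + u)/v = 41.32 × (350 + 25)/350 ≈ 44.27 kHz.
The reflection then acts as a moving source: f₂ = f₁ · v/(v − u) ≈ 47.68 kHz.
Beat frequency (with f₀ = 41320 Hz): |f₂ − f₀| = 2u·f₀/(v − u) = 2 × 25 × 41320/325 ≈ 6357 Hz.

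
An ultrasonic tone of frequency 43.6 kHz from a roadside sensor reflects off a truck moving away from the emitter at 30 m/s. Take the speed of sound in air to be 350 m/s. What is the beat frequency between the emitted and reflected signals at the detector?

6884 Hz

At the truck (a moving observer), f₁ = f₀ · (v − u)/v = 43.6 × 320/350 ≈ 39.86 kHz.
The reflection then acts as a moving source: f₂ = f₁ · v/(v + u) ≈ 36.72 kHz.
Beat frequency (with f₀ = 43600 Hz): |f₂ − f₀| = 2u·f₀/(v + u) = 2 × 30 × 43600/380 ≈ 6884 Hz.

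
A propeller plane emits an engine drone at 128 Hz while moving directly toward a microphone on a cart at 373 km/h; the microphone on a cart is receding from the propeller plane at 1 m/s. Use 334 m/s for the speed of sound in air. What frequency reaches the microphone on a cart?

185 Hz

373 km/h = 103.6 m/s.
General Doppler shift: f' = f · (v − v_o)/(v − v_s).
f' = 128 × (334 − 1)/(334 − 103.6) = 128 × 333/230.39 ≈ 185 Hz.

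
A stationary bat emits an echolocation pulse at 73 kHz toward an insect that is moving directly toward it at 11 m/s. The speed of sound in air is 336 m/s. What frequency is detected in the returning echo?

77.9 kHz

The insect first receives the wave as a moving observer: f₁ = f₀ · (v + u)/v = 73 × (336 + 11)/336 ≈ 75.4 kHz.
The reflection then acts as a moving source: f₂ = f₁ · v/(v − u) ≈ 77.9 kHz.
Equivalently f₂ = f₀ · (v + u)/(v − u).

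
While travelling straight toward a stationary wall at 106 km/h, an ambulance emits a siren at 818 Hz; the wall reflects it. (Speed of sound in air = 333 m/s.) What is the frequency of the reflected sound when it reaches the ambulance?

106 km/h = 29.44 m/s.
The wall receives the sound from a moving source: f₁ = f₀ · v/(v − v_e) = 818 × 333/303.56 ≈ 897 Hz.
On the return leg the ambulance is a moving observer: f₂ = f₁ · (v + v_e)/v = 897 × 362.44/333 ≈ 977 Hz.

977 Hz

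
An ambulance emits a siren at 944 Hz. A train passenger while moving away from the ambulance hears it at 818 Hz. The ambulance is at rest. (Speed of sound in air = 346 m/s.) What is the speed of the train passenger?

f' = f · (v − v_o)/v ⇒ v_o = v · |f'/f − 1|.
v_o = 346 × |818/944 − 1| = 346 × 0.1335 ≈ 46 m/s.

46 m/s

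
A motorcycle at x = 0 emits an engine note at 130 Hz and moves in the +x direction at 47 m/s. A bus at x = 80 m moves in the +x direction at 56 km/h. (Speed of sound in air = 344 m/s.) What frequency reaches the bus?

56 km/h = 15.56 m/s.
The observer lies on the +x side, so the source is heading toward the observer and the observer is heading away from the source.
General Doppler shift: f' = f · (v − v_o)/(v − v_s).
f' = 130 × (344 − 15.56)/(344 − 47) = 130 × 328.44/297 ≈ 144 Hz.

144 Hz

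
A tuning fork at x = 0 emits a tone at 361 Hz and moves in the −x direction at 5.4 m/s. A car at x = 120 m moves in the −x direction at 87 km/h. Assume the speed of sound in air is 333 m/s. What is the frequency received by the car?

87 km/h = 24.17 m/s.
The observer lies on the +x side, so the source is heading away from the observer and the observer is heading toward the source.
Both move, so f' = f · (v + v_o)/(v + v_s).
f' = 361 × (333 + 24.17)/(333 + 5.4) = 361 × 357.17/338.4 ≈ 381 Hz.

381 Hz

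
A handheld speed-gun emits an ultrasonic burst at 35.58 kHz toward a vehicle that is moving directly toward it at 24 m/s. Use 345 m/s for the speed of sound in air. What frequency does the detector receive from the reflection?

The vehicle first receives the wave as a moving observer: f₁ = f₀ · (v + u)/v = 35.58 × (345 + 24)/345 ≈ 38.1 kHz.
On reflection it acts as a source moving toward the stationary detector: f₂ = f₁ · v/(v − u) = 38.1 × 345/321 ≈ 40.9 kHz.

40.9 kHz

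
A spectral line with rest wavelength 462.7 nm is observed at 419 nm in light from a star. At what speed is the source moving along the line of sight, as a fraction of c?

λ'/λ₀ = 0.9056 < 1 (blueshift), so the source is approaching.
λ'/λ₀ = √((1 − β)/(1 + β)) for an approaching source ⇒ β = (1 − r²)/(1 + r²) with r = λ'/λ₀.
β = (1 − 0.8200)/(1 + 0.8200) ≈ 0.099.

0.099c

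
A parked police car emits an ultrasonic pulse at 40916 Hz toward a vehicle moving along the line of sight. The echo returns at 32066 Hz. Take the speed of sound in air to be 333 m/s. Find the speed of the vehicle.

40 m/s

Double Doppler shift off a moving reflector: f₂ = f₀ · (v + u)/(v − u) (u > 0 toward emitter).
Rearranging, u = v · (f₂ − f₀)/(f₂ + f₀) = 333 × -8850/72982 ≈ -40 m/s.
So the vehicle is moving at 40 m/s away from the emitter.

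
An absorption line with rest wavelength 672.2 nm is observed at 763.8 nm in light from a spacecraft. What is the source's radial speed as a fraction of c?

λ'/λ₀ = 1.1363 > 1 (redshift), so the source is receding.
λ'/λ₀ = √((1 + β)/(1 − β)) for a receding source ⇒ β = (r² − 1)/(r² + 1) with r = λ'/λ₀.
β = (1.2911 − 1)/(1.2911 + 1) ≈ 0.127.

0.127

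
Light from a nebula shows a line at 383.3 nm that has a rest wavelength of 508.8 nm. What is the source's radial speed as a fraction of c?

0.276c

λ'/λ₀ = 0.7533 < 1 (blueshift), so the source is approaching.
λ'/λ₀ = √((1 − β)/(1 + β)) for an approaching source ⇒ β = (1 − r²)/(1 + r²) with r = λ'/λ₀.
β = (1 − 0.5675)/(1 + 0.5675) ≈ 0.276.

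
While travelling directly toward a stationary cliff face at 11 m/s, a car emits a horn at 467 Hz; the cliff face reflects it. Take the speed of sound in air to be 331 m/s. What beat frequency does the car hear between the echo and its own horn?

The cliff face receives the sound from a moving source: f₁ = f₀ · v/(v − v_e) = 467 × 331/320 ≈ 483.1 Hz.
On the return leg the car is a moving observer: f₂ = f₁ · (v + v_e)/v = 483.1 × 342/331 ≈ 499.1 Hz.
Equivalently f₂ = f₀ · (v + v_e)/(v − v_e).
Beat against the emitted tone: |f₂ − f₀| = 2v_e·f₀/(v − v_e) = 2 × 11 × 467/320 ≈ 32.1 Hz.

32.1 Hz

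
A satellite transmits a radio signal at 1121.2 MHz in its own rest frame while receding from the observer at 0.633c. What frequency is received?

531.5 MHz

Relativistic Doppler for frequency: f' = f₀ · √((1 − β)/(1 + β)).
f' = 1121.2 × √(0.3670/1.6330) = 1121.2 × 0.47407 ≈ 531.5 MHz.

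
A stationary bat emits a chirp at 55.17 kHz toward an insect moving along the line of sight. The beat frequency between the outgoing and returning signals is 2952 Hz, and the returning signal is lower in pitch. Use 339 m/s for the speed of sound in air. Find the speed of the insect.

Double Doppler shift off a moving reflector: f₂ = f₀ · (v + u)/(v − u) (u > 0 toward emitter).
Returning signal is lower, so f₂ = f₀ − Δf = 55170 − 2952 = 52218 Hz.
Rearranging, u = v · (f₂ − f₀)/(f₂ + f₀) = 339 × -2952/107388 ≈ -9.3 m/s.
So the insect is moving at 9.3 m/s away from the emitter.

9.3 m/s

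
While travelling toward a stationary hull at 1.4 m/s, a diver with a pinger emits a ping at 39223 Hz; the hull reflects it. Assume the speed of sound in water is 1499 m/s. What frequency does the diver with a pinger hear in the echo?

The hull receives the sound from a moving source: f₁ = f₀ · v/(v − v_e) = 39223 × 1499/1497.6 ≈ 39260 Hz.
On the return leg the diver with a pinger is a moving observer: f₂ = f₁ · (v + v_e)/v = 39260 × 1500.4/1499 ≈ 39296 Hz.

39296 Hz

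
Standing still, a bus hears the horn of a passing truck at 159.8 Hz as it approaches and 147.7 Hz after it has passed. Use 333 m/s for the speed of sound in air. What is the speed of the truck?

13.1 m/s

f₁/f₂ = (v + v_s)/(v − v_s), so v_s = v · (f₁ − f₂)/(f₁ + f₂).
v_s = 333 × (159.8 − 147.7)/(159.8 + 147.7) = 333 × 12.1/307.5 ≈ 13.1 m/s.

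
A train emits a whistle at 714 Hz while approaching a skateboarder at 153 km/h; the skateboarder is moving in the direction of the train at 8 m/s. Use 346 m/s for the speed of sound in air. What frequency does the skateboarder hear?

833 Hz

153 km/h = 42.5 m/s.
With source approaching and observer approaching, f' = f · (v + v_o)/(v − v_s).
f' = 714 × (346 + 8)/(346 − 42.5) = 714 × 354/303.5 ≈ 833 Hz.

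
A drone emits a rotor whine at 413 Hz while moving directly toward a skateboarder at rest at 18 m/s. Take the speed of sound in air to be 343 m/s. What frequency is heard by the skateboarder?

Moving source, stationary observer: f' = f · v/(v − v_s) since the source is approaching.
f' = 413 × 343/(343 − 18) = 413 × 343/325 ≈ 436 Hz.

436 Hz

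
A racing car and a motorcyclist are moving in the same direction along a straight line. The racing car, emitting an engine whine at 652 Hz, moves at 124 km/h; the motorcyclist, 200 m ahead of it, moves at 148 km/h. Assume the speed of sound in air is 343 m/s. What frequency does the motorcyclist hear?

638 Hz

124 km/h = 34.44 m/s; 148 km/h = 41.11 m/s.
The motorcyclist is ahead, so the racing car is moving toward it while the motorcyclist is moving away from the racing car.
Both move, so f' = f · (v − v_o)/(v − v_s).
f' = 652 × (343 − 41.11)/(343 − 34.44) = 652 × 301.89/308.56 ≈ 638 Hz.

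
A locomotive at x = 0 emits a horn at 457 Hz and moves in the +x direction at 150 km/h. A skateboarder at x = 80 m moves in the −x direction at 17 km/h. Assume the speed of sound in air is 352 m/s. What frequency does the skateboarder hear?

525 Hz

150 km/h = 41.67 m/s; 17 km/h = 4.722 m/s.
The observer lies on the +x side, so the source is heading toward the observer and the observer is heading toward the source.
Both move, so f' = f · (v + v_o)/(v − v_s).
f' = 457 × (352 + 4.722)/(352 − 41.67) = 457 × 356.72/310.33 ≈ 525 Hz.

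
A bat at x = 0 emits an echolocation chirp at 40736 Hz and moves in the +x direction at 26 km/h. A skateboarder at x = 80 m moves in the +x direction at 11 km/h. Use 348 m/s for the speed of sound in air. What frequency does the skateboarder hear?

41234 Hz

26 km/h = 7.222 m/s; 11 km/h = 3.056 m/s.
The observer lies on the +x side, so the source is heading toward the observer and the observer is heading away from the source.
With source approaching and observer receding, f' = f · (v − v_o)/(v − v_s).
f' = 40736 × (348 − 3.056)/(348 − 7.222) = 40736 × 344.94/340.78 ≈ 41234 Hz.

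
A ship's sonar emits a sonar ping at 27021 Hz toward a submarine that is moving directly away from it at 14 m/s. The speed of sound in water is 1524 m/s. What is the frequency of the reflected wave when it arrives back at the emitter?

26529 Hz

At the submarine (a moving observer), f₁ = f₀ · (v − u)/v = 27021 × 1510/1524 ≈ 26773 Hz.
The reflection then acts as a moving source: f₂ = f₁ · v/(v + u) ≈ 26529 Hz.
Equivalently f₂ = f₀ · (v − u)/(v + u).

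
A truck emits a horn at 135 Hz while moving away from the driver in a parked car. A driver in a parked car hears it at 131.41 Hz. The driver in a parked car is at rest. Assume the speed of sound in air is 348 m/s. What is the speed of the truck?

f' = f · v/(v + v_s) ⇒ v_s = v · |1 − f/f'|.
v_s = 348 × |1 − 135/131.41| = 348 × 0.02732 ≈ 9.5 m/s.

9.5 m/s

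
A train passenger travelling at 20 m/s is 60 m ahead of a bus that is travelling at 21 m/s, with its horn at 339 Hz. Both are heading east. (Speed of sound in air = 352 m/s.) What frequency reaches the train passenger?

340 Hz

The train passenger is ahead, so the bus is moving toward it while the train passenger is moving away from the bus.
General Doppler shift: f' = f · (v − v_o)/(v − v_s).
f' = 339 × (352 − 20)/(352 − 21) = 339 × 332/331 ≈ 340 Hz.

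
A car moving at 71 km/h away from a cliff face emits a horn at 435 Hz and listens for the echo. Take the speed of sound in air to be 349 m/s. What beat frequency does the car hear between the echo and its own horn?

71 km/h = 19.72 m/s.
The cliff face receives the sound from a moving source: f₁ = f₀ · v/(v + v_e) = 435 × 349/368.72 ≈ 411.7 Hz.
On the return leg the car is a moving observer: f₂ = f₁ · (v − v_e)/v = 411.7 × 329.28/349 ≈ 388.5 Hz.
Equivalently f₂ = f₀ · (v − v_e)/(v + v_e).
Beat against the emitted tone: |f₂ − f₀| = 2v_e·f₀/(v + v_e) = 2 × 19.72 × 435/368.72 ≈ 46.5 Hz.

46.5 Hz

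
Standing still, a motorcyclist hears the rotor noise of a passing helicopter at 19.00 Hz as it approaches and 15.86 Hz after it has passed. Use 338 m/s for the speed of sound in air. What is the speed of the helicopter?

30 m/s

f₁/f₂ = (v + v_s)/(v − v_s), so v_s = v · (f₁ − f₂)/(f₁ + f₂).
v_s = 338 × (19.00 − 15.86)/(19.00 + 15.86) = 338 × 3.14/34.86 ≈ 30 m/s.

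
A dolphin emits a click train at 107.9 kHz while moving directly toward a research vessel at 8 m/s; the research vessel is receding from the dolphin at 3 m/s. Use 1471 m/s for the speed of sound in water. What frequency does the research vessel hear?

108.3 kHz

Both move, so f' = f · (v − v_o)/(v − v_s).
f' = 107.9 × (1471 − 3)/(1471 − 8) = 107.9 × 1468/1463 ≈ 108.3 kHz.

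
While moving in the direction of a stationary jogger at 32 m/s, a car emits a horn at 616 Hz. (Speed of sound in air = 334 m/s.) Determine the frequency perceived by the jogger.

681 Hz

With the source moving toward a stationary observer, f' = f · v/(v − v_s).
f' = 616 × 334/(334 − 32) = 616 × 334/302 ≈ 681 Hz.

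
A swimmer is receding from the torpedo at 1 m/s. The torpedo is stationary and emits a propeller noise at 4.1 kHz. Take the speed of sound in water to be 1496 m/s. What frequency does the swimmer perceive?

Only the observer moves, away from the source, so f' = f · (v − v_o)/v.
f' = 4.1 × (1496 − 1)/1496 = 4.1 × 1495/1496 ≈ 4.10 kHz.

4.10 kHz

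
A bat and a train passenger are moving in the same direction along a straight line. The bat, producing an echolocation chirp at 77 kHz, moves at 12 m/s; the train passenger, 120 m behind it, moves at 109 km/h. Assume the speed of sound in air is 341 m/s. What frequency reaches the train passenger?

109 km/h = 30.28 m/s.
The train passenger is behind, so the bat is moving away from it while the train passenger is moving toward the bat.
With source receding and observer approaching, f' = f · (v + v_o)/(v + v_s).
f' = 77 × (341 + 30.28)/(341 + 12) = 77 × 371.28/353 ≈ 81.0 kHz.

81.0 kHz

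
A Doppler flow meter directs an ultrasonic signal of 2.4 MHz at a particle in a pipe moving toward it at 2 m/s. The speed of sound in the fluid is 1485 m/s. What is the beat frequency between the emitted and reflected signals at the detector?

6473 Hz

At the particle in a pipe (a moving observer), f₁ = f₀ · (v + u)/v = 2.4 × 1487/1485 ≈ 2.40323 MHz.
On reflection it acts as a source moving toward the stationary detector: f₂ = f₁ · v/(v − u) = 2.40323 × 1485/1483 ≈ 2.40647 MHz.
Equivalently f₂ = f₀ · (v + u)/(v − u).
Beat frequency (with f₀ = 2400000 Hz): |f₂ − f₀| = 2u·f₀/(v − u) = 2 × 2 × 2400000/1483 ≈ 6473 Hz.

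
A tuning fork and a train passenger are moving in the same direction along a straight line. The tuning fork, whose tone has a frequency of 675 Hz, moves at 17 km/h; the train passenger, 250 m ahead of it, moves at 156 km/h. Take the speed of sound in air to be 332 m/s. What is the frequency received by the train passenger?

595 Hz

17 km/h = 4.722 m/s; 156 km/h = 43.33 m/s.
The train passenger is ahead, so the tuning fork is moving toward it while the train passenger is moving away from the tuning fork.
Both move, so f' = f · (v − v_o)/(v − v_s).
f' = 675 × (332 − 43.33)/(332 − 4.722) = 675 × 288.67/327.28 ≈ 595 Hz.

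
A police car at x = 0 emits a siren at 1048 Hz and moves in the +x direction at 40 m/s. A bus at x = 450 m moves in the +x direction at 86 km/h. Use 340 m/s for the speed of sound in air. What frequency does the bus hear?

1104 Hz

86 km/h = 23.89 m/s.
The observer lies on the +x side, so the source is heading toward the observer and the observer is heading away from the source.
With source approaching and observer receding, f' = f · (v − v_o)/(v − v_s).
f' = 1048 × (340 − 23.89)/(340 − 40) = 1048 × 316.11/300 ≈ 1104 Hz.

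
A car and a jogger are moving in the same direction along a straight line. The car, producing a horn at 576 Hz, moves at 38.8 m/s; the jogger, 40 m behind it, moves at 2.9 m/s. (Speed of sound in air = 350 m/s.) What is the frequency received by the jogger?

523 Hz

The jogger is behind, so the car is moving away from it while the jogger is moving toward the car.
Both move, so f' = f · (v + v_o)/(v + v_s).
f' = 576 × (350 + 2.9)/(350 + 38.8) = 576 × 352.9/388.8 ≈ 523 Hz.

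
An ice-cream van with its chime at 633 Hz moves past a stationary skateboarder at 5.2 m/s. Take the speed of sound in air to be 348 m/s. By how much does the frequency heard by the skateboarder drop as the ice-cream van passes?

18.9 Hz

Approaching: f₁ = f · v/(v − v_s) = 633 × 348/342.8 ≈ 642.6 Hz.
Receding: f₂ = f · v/(v + v_s) = 633 × 348/353.2 ≈ 623.7 Hz.
Drop: f₁ − f₂ = 2f·v·v_s/(v² − v_s²) = 2 × 633 × 348 × 5.2/(348² − 5.2²) ≈ 18.9 Hz.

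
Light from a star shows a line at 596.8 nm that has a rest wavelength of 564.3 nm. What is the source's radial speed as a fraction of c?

λ'/λ₀ = 1.0576 > 1 (redshift), so the source is receding.
λ'/λ₀ = √((1 + β)/(1 − β)) for a receding source ⇒ β = (r² − 1)/(r² + 1) with r = λ'/λ₀.
β = (1.1185 − 1)/(1.1185 + 1) ≈ 0.056.

0.056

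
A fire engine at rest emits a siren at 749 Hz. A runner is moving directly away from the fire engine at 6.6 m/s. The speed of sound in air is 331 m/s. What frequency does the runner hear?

Only the observer moves, away from the source, so f' = f · (v − v_o)/v.
f' = 749 × (331 − 6.6)/331 = 749 × 324.4/331 ≈ 734 Hz.

734 Hz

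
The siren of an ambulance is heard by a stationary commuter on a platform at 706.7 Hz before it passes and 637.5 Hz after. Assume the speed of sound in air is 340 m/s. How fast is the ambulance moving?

f₁/f₂ = (v + v_s)/(v − v_s), so v_s = v · (f₁ − f₂)/(f₁ + f₂).
v_s = 340 × (706.7 − 637.5)/(706.7 + 637.5) = 340 × 69.2/1344.2 ≈ 17.5 m/s.

17.5 m/s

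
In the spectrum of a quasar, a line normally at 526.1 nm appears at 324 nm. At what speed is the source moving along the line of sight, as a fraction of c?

0.450c

λ'/λ₀ = 0.6159 < 1 (blueshift), so the source is approaching.
λ'/λ₀ = √((1 − β)/(1 + β)) for an approaching source ⇒ β = (1 − r²)/(1 + r²) with r = λ'/λ₀.
β = (1 − 0.3793)/(1 + 0.3793) ≈ 0.450.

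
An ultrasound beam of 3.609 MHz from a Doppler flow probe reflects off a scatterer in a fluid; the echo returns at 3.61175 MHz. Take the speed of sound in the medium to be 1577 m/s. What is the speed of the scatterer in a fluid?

0.60 m/s

Double Doppler shift off a moving reflector: f₂ = f₀ · (v + u)/(v − u) (u > 0 toward emitter).
Rearranging, u = v · (f₂ − f₀)/(f₂ + f₀) = 1577 × 0.00275/7.22075 ≈ 0.60 m/s.
So the scatterer in a fluid is moving at 0.60 m/s toward the emitter.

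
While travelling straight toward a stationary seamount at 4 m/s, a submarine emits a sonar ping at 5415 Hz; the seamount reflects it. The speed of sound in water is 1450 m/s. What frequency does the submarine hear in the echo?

The seamount receives the sound from a moving source: f₁ = f₀ · v/(v − v_e) = 5415 × 1450/1446 ≈ 5430 Hz.
On the return leg the submarine is a moving observer: f₂ = f₁ · (v + v_e)/v = 5430 × 1454/1450 ≈ 5445 Hz.
Equivalently f₂ = f₀ · (v + v_e)/(v − v_e).

5445 Hz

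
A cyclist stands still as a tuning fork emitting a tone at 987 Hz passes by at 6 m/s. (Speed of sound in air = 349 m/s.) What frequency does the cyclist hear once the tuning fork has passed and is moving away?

970 Hz

Receding: f₂ = f · v/(v + v_s) = 987 × 349/355 ≈ 970 Hz.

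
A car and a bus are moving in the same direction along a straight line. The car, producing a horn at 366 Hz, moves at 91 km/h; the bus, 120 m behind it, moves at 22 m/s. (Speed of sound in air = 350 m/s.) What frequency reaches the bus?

363 Hz

91 km/h = 25.28 m/s.
The bus is behind, so the car is moving away from it while the bus is moving toward the car.
Both move, so f' = f · (v + v_o)/(v + v_s).
f' = 366 × (350 + 22)/(350 + 25.28) = 366 × 372/375.28 ≈ 363 Hz.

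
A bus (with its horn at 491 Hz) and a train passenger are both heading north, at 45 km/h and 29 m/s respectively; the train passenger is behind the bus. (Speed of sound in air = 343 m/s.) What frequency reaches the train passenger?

514 Hz

45 km/h = 12.5 m/s.
The train passenger is behind, so the bus is moving away from it while the train passenger is moving toward the bus.
General Doppler shift: f' = f · (v + v_o)/(v + v_s).
f' = 491 × (343 + 29)/(343 + 12.5) = 491 × 372/355.5 ≈ 514 Hz.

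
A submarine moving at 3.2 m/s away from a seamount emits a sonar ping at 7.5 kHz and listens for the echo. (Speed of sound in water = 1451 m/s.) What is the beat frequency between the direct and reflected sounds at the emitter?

The seamount receives the sound from a moving source: f₁ = f₀ · v/(v + v_e) = 7.5 × 1451/1454.2 ≈ 7.4835 kHz.
On the return leg the submarine is a moving observer: f₂ = f₁ · (v − v_e)/v = 7.4835 × 1447.8/1451 ≈ 7.4670 kHz.
Beat against the emitted tone (with f₀ = 7500 Hz): |f₂ − f₀| = 2v_e·f₀/(v + v_e) = 2 × 3.2 × 7500/1454.2 ≈ 33.0 Hz.

33.0 Hz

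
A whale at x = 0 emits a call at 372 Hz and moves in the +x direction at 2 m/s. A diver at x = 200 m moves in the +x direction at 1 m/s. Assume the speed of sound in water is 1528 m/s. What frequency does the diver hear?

The observer lies on the +x side, so the source is heading toward the observer and the observer is heading away from the source.
Both move, so f' = f · (v − v_o)/(v − v_s).
f' = 372 × (1528 − 1)/(1528 − 2) = 372 × 1527/1526 ≈ 372 Hz.

372 Hz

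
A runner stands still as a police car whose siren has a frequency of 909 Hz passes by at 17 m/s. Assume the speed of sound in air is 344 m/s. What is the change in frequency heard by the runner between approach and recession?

90.1 Hz

Approaching: f₁ = f · v/(v − v_s) = 909 × 344/327 ≈ 956.3 Hz.
Receding: f₂ = f · v/(v + v_s) = 909 × 344/361 ≈ 866.2 Hz.
Drop: f₁ − f₂ = 2f·v·v_s/(v² − v_s²) = 2 × 909 × 344 × 17/(344² − 17²) ≈ 90.1 Hz.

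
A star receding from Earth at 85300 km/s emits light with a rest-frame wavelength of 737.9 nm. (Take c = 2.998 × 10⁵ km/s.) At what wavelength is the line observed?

β = v/c = 85300/299800 = 0.2845.
Relativistic Doppler for wavelength: λ' = λ₀ · √((1 + β)/(1 − β)).
λ' = 737.9 × √(1.2845/0.7155) = 737.9 × 1.33990 ≈ 988.7 nm.

988.7 nm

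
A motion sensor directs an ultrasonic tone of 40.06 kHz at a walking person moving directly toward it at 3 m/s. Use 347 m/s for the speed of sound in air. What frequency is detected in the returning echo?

At the walking person (a moving observer), f₁ = f₀ · (v + u)/v = 40.06 × 350/347 ≈ 40.4 kHz.
The reflection then acts as a moving source: f₂ = f₁ · v/(v − u) ≈ 40.8 kHz.
Equivalently f₂ = f₀ · (v + u)/(v − u).

40.8 kHz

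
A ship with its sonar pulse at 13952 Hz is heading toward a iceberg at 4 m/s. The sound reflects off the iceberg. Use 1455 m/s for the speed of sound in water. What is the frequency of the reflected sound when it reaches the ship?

The iceberg receives the sound from a moving source: f₁ = f₀ · v/(v − v_e) = 13952 × 1455/1451 ≈ 13990 Hz.
On the return leg the ship is a moving observer: f₂ = f₁ · (v + v_e)/v = 13990 × 1459/1455 ≈ 14029 Hz.
Equivalently f₂ = f₀ · (v + v_e)/(v − v_e).

14029 Hz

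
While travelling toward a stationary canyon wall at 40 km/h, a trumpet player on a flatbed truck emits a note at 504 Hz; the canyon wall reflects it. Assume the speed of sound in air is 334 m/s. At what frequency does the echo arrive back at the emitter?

40 km/h = 11.11 m/s.
The canyon wall receives the sound from a moving source: f₁ = f₀ · v/(v − v_e) = 504 × 334/322.89 ≈ 521 Hz.
On the return leg the trumpet player on a flatbed truck is a moving observer: f₂ = f₁ · (v + v_e)/v = 521 × 345.11/334 ≈ 539 Hz.
Equivalently f₂ = f₀ · (v + v_e)/(v − v_e).

539 Hz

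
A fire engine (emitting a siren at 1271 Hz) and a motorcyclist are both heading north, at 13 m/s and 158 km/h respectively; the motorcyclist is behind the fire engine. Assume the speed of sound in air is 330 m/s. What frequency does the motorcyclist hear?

158 km/h = 43.89 m/s.
The motorcyclist is behind, so the fire engine is moving away from it while the motorcyclist is moving toward the fire engine.
General Doppler shift: f' = f · (v + v_o)/(v + v_s).
f' = 1271 × (330 + 43.89)/(330 + 13) = 1271 × 373.89/343 ≈ 1385 Hz.

1385 Hz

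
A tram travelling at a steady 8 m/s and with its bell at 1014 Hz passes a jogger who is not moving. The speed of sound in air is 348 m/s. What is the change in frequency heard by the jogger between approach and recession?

46.6 Hz

Approaching: f₁ = f · v/(v − v_s) = 1014 × 348/340 ≈ 1037.9 Hz.
Receding: f₂ = f · v/(v + v_s) = 1014 × 348/356 ≈ 991.2 Hz.
Drop: f₁ − f₂ = 2f·v·v_s/(v² − v_s²) = 2 × 1014 × 348 × 8/(348² − 8²) ≈ 46.6 Hz.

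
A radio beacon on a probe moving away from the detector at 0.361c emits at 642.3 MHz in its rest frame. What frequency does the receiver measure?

440.1 MHz

Relativistic Doppler for frequency: f' = f₀ · √((1 − β)/(1 + β)).
f' = 642.3 × √(0.6390/1.3610) = 642.3 × 0.68521 ≈ 440.1 MHz.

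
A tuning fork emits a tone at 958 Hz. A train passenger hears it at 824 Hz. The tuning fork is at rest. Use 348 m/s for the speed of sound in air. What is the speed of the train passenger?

f' < f, so the train passenger is receding.
f' = f · (v − v_o)/v ⇒ v_o = v · |f'/f − 1|.
v_o = 348 × |824/958 − 1| = 348 × 0.1399 ≈ 49 m/s.

49 m/s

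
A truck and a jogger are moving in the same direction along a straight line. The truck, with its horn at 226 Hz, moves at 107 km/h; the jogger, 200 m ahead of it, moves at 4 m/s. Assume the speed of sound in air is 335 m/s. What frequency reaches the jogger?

107 km/h = 29.72 m/s.
The jogger is ahead, so the truck is moving toward it while the jogger is moving away from the truck.
With source approaching and observer receding, f' = f · (v − v_o)/(v − v_s).
f' = 226 × (335 − 4)/(335 − 29.72) = 226 × 331/305.28 ≈ 245 Hz.

245 Hz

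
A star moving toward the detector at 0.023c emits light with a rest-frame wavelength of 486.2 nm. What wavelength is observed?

475.1 nm

Relativistic Doppler for wavelength: λ' = λ₀ · √((1 − β)/(1 + β)).
λ' = 486.2 × √(0.9770/1.0230) = 486.2 × 0.97726 ≈ 475.1 nm.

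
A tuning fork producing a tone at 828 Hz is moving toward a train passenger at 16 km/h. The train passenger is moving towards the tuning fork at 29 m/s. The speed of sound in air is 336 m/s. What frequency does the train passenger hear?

912 Hz

16 km/h = 4.444 m/s.
With source approaching and observer approaching, f' = f · (v + v_o)/(v − v_s).
f' = 828 × (336 + 29)/(336 − 4.444) = 828 × 365/331.56 ≈ 912 Hz.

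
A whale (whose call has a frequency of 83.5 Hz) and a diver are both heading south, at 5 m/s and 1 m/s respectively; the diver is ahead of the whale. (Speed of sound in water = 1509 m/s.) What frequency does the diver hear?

The diver is ahead, so the whale is moving toward it while the diver is moving away from the whale.
General Doppler shift: f' = f · (v − v_o)/(v − v_s).
f' = 83.5 × (1509 − 1)/(1509 − 5) = 83.5 × 1508/1504 ≈ 84 Hz.

84 Hz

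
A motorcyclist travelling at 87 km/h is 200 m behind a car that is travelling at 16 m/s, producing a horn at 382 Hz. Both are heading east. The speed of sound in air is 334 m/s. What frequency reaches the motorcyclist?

87 km/h = 24.17 m/s.
The motorcyclist is behind, so the car is moving away from it while the motorcyclist is moving toward the car.
General Doppler shift: f' = f · (v + v_o)/(v + v_s).
f' = 382 × (334 + 24.17)/(334 + 16) = 382 × 358.17/350 ≈ 391 Hz.

391 Hz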